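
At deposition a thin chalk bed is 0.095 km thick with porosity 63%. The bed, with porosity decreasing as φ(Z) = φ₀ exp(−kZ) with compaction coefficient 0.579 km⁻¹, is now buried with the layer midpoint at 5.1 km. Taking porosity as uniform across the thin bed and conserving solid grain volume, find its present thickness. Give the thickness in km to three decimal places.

0.036 km

Porosity at 5.1 km: φ = 0.63·exp(−0.579×5.1) = 0.0329
Solid-volume conservation: h(1−φ) = h₀(1−φ₀) ⇒ h = h₀·(1−φ₀)/(1−φ)
h = 0.095 × (1 − 0.63)/(1 − 0.0329) = 0.095 × 0.3826 = 0.0363 km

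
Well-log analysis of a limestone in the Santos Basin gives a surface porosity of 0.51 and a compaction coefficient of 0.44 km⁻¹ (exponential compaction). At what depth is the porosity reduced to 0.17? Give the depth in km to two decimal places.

2.50 km

Invert Athy's law: Z = ln(n₀/n) / k
Z = ln(0.51/0.17) / 0.44 = ln(3) / 0.44 = 1.0986 / 0.44 = 2.497 km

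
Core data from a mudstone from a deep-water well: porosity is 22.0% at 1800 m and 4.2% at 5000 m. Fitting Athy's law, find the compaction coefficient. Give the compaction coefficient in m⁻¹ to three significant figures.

0.000517 m⁻¹

Working in km (1 km = 1000 m; k in km⁻¹ = k in m⁻¹ × 1000):
Athy: φ(Z) = φ₀ e^(−kZ) ⇒ φ₁/φ₂ = e^{k(Z₂−Z₁)} ⇒ k = ln(φ₁/φ₂)/(Z₂−Z₁)
k = ln(0.22/0.042) / (5 − 1.8) = ln(5.238) / 3.2 = 1.6560 / 3.2 = 0.5175 km⁻¹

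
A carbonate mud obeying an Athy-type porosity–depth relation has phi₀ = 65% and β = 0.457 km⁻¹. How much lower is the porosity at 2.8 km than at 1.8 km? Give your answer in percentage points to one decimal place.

10.5 percentage points

phi(1.8) = 0.65·e^(−0.457×1.8) = 0.2855
phi(2.8) = 0.65·e^(−0.457×2.8) = 0.1808
Δphi = 0.2855 − 0.1808 = 0.1047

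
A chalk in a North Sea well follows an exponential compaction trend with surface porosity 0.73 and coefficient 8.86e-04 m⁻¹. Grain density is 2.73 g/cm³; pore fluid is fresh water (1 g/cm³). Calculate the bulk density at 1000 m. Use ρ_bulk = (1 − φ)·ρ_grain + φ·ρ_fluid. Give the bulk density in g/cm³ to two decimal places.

2.21 g/cm³

Working in km (1 km = 1000 m; k in km⁻¹ = k in m⁻¹ × 1000):
Porosity at depth: φ = 0.73·exp(−0.886×1) = 0.73×0.4123 = 0.3010
Bulk density: ρ_b = (1−φ)ρ_g + φ·ρ_f = 0.6990×2.73 + 0.3010×1
       = 1.908 + 0.301 = 2.209 g/cm³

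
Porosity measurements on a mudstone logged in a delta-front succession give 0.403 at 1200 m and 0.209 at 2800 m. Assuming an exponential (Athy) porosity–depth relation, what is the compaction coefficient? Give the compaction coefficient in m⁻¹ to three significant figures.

Working in km (1 km = 1000 m; k in km⁻¹ = k in m⁻¹ × 1000):
Athy: n(d) = n₀ e^(−kd) ⇒ n₁/n₂ = e^{k(d₂−d₁)} ⇒ k = ln(n₁/n₂)/(d₂−d₁)
k = ln(0.403/0.209) / (2.8 − 1.2) = ln(1.928) / 1.6 = 0.6566 / 1.6 = 0.4104 km⁻¹

0.000410 m⁻¹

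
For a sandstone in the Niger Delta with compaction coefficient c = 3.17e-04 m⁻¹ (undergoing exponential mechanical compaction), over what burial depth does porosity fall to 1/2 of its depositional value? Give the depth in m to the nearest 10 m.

2190 m

Working in km (1 km = 1000 m; c in km⁻¹ = c in m⁻¹ × 1000):
n/n₀ = 1/2 ⇒ exp(−c·z) = 1/2 ⇒ z = ln(2) / c
z = 0.6931 / 0.317 = 2.187 km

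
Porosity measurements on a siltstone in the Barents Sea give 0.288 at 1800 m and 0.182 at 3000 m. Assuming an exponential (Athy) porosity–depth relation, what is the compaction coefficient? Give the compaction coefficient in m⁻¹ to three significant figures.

0.000382 m⁻¹

Working in km (1 km = 1000 m; c in km⁻¹ = c in m⁻¹ × 1000):
Athy: φ(d) = φ₀ e^(−cd) ⇒ φ₁/φ₂ = e^{c(d₂−d₁)} ⇒ c = ln(φ₁/φ₂)/(d₂−d₁)
c = ln(0.288/0.182) / (3 − 1.8) = ln(1.582) / 1.2 = 0.4590 / 1.2 = 0.3825 km⁻¹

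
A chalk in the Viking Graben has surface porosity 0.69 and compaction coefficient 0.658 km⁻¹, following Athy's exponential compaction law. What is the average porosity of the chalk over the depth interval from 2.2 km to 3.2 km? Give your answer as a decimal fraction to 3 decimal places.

0.119

⟨φ⟩ = (1/(d₂−d₁)) ∫ φ₀ e^(−cd) dd = φ₀·(e^(−c·d₁) − e^(−c·d₂)) / (c·(d₂−d₁))
e^(−0.658×2.2) = 0.2351; e^(−0.658×3.2) = 0.1218
⟨φ⟩ = 0.69 × (0.2351 − 0.1218) / (0.658 × 1) = 0.69 × 0.1723 = 0.1189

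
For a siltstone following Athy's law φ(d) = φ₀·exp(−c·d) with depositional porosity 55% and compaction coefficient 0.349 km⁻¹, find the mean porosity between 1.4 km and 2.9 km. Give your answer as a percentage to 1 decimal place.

26.3%

⟨φ⟩ = (1/(d₂−d₁)) ∫ φ₀ e^(−cd) dd = φ₀·(e^(−c·d₁) − e^(−c·d₂)) / (c·(d₂−d₁))
e^(−0.349×1.4) = 0.6135; e^(−0.349×2.9) = 0.3635
⟨φ⟩ = 0.55 × (0.6135 − 0.3635) / (0.349 × 1.5) = 0.55 × 0.4776 = 0.2627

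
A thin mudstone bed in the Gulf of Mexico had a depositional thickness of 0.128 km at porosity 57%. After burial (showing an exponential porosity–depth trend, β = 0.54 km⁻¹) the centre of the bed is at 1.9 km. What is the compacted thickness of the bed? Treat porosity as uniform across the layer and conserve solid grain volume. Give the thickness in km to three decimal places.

0.069 km

Porosity at 1.9 km: phi = 0.57·exp(−0.54×1.9) = 0.2043
Solid-volume conservation: h(1−phi) = h₀(1−phi₀) ⇒ h = h₀·(1−phi₀)/(1−phi)
h = 0.128 × (1 − 0.57)/(1 − 0.2043) = 0.128 × 0.5404 = 0.0692 km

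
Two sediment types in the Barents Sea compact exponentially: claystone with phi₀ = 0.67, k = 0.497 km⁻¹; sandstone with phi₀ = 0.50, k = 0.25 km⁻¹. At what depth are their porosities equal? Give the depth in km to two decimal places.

1.18 km

Set phi₀ₐ e^(−kₐd) = phi₀ᵦ e^(−kᵦd) ⇒ ln(phi₀ₐ/phi₀ᵦ) = (kₐ − kᵦ)·d
d = ln(0.67/0.5) / (0.497 − 0.25) = 0.2927 / 0.247 = 1.185 km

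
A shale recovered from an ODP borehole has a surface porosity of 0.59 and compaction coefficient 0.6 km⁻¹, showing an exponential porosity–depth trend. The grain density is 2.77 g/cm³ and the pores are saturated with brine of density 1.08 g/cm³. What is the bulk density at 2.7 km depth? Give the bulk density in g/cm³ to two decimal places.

2.57 g/cm³

Porosity at depth: n = 0.59·exp(−0.6×2.7) = 0.59×0.1979 = 0.1168
Bulk density: ρ_b = (1−n)ρ_g + n·ρ_f = 0.8832×2.77 + 0.1168×1.08
       = 2.447 + 0.126 = 2.573 g/cm³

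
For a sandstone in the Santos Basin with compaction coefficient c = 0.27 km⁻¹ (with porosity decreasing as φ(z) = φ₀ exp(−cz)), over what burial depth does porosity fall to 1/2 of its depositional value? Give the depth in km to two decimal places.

2.57 km

φ/φ₀ = 1/2 ⇒ exp(−c·z) = 1/2 ⇒ z = ln(2) / c
z = 0.6931 / 0.27 = 2.567 km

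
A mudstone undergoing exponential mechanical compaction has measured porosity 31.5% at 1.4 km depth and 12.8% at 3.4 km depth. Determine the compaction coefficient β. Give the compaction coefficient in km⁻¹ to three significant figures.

Athy: n(z) = n₀ e^(−βz) ⇒ n₁/n₂ = e^{β(z₂−z₁)} ⇒ β = ln(n₁/n₂)/(z₂−z₁)
β = ln(0.315/0.128) / (3.4 − 1.4) = ln(2.461) / 2 = 0.9005 / 2 = 0.4503 km⁻¹

0.450 km⁻¹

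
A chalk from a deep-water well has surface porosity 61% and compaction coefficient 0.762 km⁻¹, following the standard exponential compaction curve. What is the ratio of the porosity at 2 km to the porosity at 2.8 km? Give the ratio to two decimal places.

1.84

n(d₁)/n(d₂) = e^(−c·d₁)/e^(−c·d₂) = e^{c(d₂−d₁)}
= exp(0.762 × 0.8) = exp(0.6096) = 1.8397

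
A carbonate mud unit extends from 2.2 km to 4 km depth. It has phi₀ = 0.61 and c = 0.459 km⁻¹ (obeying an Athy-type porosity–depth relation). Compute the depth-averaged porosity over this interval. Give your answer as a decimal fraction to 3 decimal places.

0.151

⟨phi⟩ = (1/(z₂−z₁)) ∫ phi₀ e^(−cz) dz = phi₀·(e^(−c·z₁) − e^(−c·z₂)) / (c·(z₂−z₁))
e^(−0.459×2.2) = 0.3643; e^(−0.459×4) = 0.1595
⟨phi⟩ = 0.61 × (0.3643 − 0.1595) / (0.459 × 1.8) = 0.61 × 0.2479 = 0.1512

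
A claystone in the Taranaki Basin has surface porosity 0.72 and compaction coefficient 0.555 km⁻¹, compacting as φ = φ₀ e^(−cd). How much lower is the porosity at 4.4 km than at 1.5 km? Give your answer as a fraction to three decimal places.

0.251

φ(1.5) = 0.72·e^(−0.555×1.5) = 0.3132
φ(4.4) = 0.72·e^(−0.555×4.4) = 0.0626
Δφ = 0.3132 − 0.0626 = 0.2505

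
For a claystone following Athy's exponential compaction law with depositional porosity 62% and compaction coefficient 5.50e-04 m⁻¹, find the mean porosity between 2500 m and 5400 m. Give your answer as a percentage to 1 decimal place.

Working in km (1 km = 1000 m; k in km⁻¹ = k in m⁻¹ × 1000):
⟨φ⟩ = (1/(Z₂−Z₁)) ∫ φ₀ e^(−kZ) dZ = φ₀·(e^(−k·Z₁) − e^(−k·Z₂)) / (k·(Z₂−Z₁))
e^(−0.55×2.5) = 0.2528; e^(−0.55×5.4) = 0.0513
⟨φ⟩ = 0.62 × (0.2528 − 0.0513) / (0.55 × 2.9) = 0.62 × 0.1264 = 0.0783

7.8%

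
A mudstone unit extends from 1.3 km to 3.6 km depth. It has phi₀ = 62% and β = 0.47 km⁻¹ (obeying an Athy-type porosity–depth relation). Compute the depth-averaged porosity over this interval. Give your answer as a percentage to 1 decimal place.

20.6%

⟨phi⟩ = (1/(z₂−z₁)) ∫ phi₀ e^(−βz) dz = phi₀·(e^(−β·z₁) − e^(−β·z₂)) / (β·(z₂−z₁))
e^(−0.47×1.3) = 0.5428; e^(−0.47×3.6) = 0.1842
⟨phi⟩ = 0.62 × (0.5428 − 0.1842) / (0.47 × 2.3) = 0.62 × 0.3318 = 0.2057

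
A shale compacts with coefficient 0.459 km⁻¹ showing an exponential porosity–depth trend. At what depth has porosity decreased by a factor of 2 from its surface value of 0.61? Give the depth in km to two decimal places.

phi/phi₀ = 1/2 ⇒ exp(−c·d) = 1/2 ⇒ d = ln(2) / c
d = 0.6931 / 0.459 = 1.510 km

1.51 km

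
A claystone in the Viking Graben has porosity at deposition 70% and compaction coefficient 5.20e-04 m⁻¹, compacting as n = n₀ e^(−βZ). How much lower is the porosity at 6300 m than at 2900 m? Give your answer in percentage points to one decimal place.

Working in km (1 km = 1000 m; β in km⁻¹ = β in m⁻¹ × 1000):
n(2.9) = 0.7·e^(−0.52×2.9) = 0.1549
n(6.3) = 0.7·e^(−0.52×6.3) = 0.0264
Δn = 0.1549 − 0.0264 = 0.1285

12.9 percentage points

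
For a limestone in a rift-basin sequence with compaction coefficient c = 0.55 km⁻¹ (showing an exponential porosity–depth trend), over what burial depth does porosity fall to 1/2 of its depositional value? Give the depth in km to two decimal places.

1.26 km

phi/phi₀ = 1/2 ⇒ exp(−c·Z) = 1/2 ⇒ Z = ln(2) / c
Z = 0.6931 / 0.55 = 1.260 km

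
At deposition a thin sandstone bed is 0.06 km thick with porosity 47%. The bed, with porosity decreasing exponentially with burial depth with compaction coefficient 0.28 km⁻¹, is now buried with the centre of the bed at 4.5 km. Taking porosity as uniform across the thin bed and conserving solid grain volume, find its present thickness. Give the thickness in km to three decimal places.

0.037 km

Porosity at 4.5 km: φ = 0.47·exp(−0.28×4.5) = 0.1333
Solid-volume conservation: h(1−φ) = h₀(1−φ₀) ⇒ h = h₀·(1−φ₀)/(1−φ)
h = 0.06 × (1 − 0.47)/(1 − 0.1333) = 0.06 × 0.6115 = 0.0367 km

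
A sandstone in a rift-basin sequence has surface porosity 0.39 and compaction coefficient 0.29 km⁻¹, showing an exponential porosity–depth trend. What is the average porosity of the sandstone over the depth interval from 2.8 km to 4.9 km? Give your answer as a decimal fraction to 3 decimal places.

⟨phi⟩ = (1/(z₂−z₁)) ∫ phi₀ e^(−cz) dz = phi₀·(e^(−c·z₁) − e^(−c·z₂)) / (c·(z₂−z₁))
e^(−0.29×2.8) = 0.4440; e^(−0.29×4.9) = 0.2415
⟨phi⟩ = 0.39 × (0.4440 − 0.2415) / (0.29 × 2.1) = 0.39 × 0.3325 = 0.1297

0.130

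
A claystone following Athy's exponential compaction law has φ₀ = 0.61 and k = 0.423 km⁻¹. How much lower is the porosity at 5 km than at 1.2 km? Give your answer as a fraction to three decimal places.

φ(1.2) = 0.61·e^(−0.423×1.2) = 0.3672
φ(5) = 0.61·e^(−0.423×5) = 0.0736
Δφ = 0.3672 − 0.0736 = 0.2936

0.294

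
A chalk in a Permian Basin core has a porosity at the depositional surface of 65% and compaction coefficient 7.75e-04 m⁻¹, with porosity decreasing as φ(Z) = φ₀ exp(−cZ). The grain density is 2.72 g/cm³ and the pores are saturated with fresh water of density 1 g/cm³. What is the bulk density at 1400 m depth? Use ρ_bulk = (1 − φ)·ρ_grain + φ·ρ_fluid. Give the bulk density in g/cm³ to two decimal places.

Working in km (1 km = 1000 m; c in km⁻¹ = c in m⁻¹ × 1000):
Porosity at depth: φ = 0.65·exp(−0.775×1.4) = 0.65×0.3379 = 0.2196
Bulk density: ρ_b = (1−φ)ρ_g + φ·ρ_f = 0.7804×2.72 + 0.2196×1
       = 2.123 + 0.220 = 2.342 g/cm³

2.34 g/cm³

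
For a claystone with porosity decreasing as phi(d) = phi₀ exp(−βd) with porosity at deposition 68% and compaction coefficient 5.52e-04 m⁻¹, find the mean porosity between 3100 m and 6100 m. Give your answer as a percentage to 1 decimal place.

6.0%

Working in km (1 km = 1000 m; β in km⁻¹ = β in m⁻¹ × 1000):
⟨phi⟩ = (1/(d₂−d₁)) ∫ phi₀ e^(−βd) dd = phi₀·(e^(−β·d₁) − e^(−β·d₂)) / (β·(d₂−d₁))
e^(−0.552×3.1) = 0.1806; e^(−0.552×6.1) = 0.0345
⟨phi⟩ = 0.68 × (0.1806 − 0.0345) / (0.552 × 3) = 0.68 × 0.0883 = 0.0600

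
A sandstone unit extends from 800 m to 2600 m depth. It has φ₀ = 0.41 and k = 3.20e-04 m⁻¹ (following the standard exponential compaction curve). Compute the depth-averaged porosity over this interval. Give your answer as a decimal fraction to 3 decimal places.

Working in km (1 km = 1000 m; k in km⁻¹ = k in m⁻¹ × 1000):
⟨φ⟩ = (1/(Z₂−Z₁)) ∫ φ₀ e^(−kZ) dZ = φ₀·(e^(−k·Z₁) − e^(−k·Z₂)) / (k·(Z₂−Z₁))
e^(−0.32×0.8) = 0.7741; e^(−0.32×2.6) = 0.4352
⟨φ⟩ = 0.41 × (0.7741 − 0.4352) / (0.32 × 1.8) = 0.41 × 0.5885 = 0.2413

0.241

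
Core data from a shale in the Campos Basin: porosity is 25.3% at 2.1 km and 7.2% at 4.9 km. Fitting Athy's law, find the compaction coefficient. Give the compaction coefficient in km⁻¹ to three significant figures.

Athy: phi(z) = phi₀ e^(−kz) ⇒ phi₁/phi₂ = e^{k(z₂−z₁)} ⇒ k = ln(phi₁/phi₂)/(z₂−z₁)
k = ln(0.253/0.072) / (4.9 − 2.1) = ln(3.514) / 2.8 = 1.2567 / 2.8 = 0.4488 km⁻¹

0.449 km⁻¹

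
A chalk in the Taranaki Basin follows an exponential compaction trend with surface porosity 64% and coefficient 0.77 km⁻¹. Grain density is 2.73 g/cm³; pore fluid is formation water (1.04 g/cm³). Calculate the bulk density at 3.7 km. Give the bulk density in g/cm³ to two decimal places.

Porosity at depth: φ = 0.64·exp(−0.77×3.7) = 0.64×0.0579 = 0.0371
Bulk density: ρ_b = (1−φ)ρ_g + φ·ρ_f = 0.9629×2.73 + 0.0371×1.04
       = 2.629 + 0.039 = 2.667 g/cm³

2.67 g/cm³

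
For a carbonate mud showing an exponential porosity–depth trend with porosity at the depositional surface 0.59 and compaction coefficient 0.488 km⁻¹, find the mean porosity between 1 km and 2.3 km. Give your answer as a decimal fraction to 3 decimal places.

⟨phi⟩ = (1/(z₂−z₁)) ∫ phi₀ e^(−βz) dz = phi₀·(e^(−β·z₁) − e^(−β·z₂)) / (β·(z₂−z₁))
e^(−0.488×1) = 0.6139; e^(−0.488×2.3) = 0.3255
⟨phi⟩ = 0.59 × (0.6139 − 0.3255) / (0.488 × 1.3) = 0.59 × 0.4545 = 0.2682

0.268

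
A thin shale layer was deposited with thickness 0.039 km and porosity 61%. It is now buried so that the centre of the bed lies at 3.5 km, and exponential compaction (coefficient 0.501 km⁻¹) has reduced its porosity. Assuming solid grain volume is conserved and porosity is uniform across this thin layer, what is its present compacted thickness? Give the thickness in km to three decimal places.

Porosity at 3.5 km: φ = 0.61·exp(−0.501×3.5) = 0.1056
Solid-volume conservation: h(1−φ) = h₀(1−φ₀) ⇒ h = h₀·(1−φ₀)/(1−φ)
h = 0.039 × (1 − 0.61)/(1 − 0.1056) = 0.039 × 0.4361 = 0.0170 km

0.017 km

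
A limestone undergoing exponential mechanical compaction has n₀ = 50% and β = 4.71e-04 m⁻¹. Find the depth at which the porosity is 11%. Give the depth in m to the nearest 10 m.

Working in km (1 km = 1000 m; β in km⁻¹ = β in m⁻¹ × 1000):
Invert Athy's law: Z = ln(n₀/n) / β
Z = ln(0.5/0.11) / 0.471 = ln(4.545) / 0.471 = 1.5141 / 0.471 = 3.215 km

3210 m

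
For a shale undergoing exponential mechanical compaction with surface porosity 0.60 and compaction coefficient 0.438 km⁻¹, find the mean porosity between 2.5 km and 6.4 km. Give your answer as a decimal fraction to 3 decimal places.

0.096

⟨n⟩ = (1/(d₂−d₁)) ∫ n₀ e^(−kd) dd = n₀·(e^(−k·d₁) − e^(−k·d₂)) / (k·(d₂−d₁))
e^(−0.438×2.5) = 0.3345; e^(−0.438×6.4) = 0.0606
⟨n⟩ = 0.6 × (0.3345 − 0.0606) / (0.438 × 3.9) = 0.6 × 0.1604 = 0.0962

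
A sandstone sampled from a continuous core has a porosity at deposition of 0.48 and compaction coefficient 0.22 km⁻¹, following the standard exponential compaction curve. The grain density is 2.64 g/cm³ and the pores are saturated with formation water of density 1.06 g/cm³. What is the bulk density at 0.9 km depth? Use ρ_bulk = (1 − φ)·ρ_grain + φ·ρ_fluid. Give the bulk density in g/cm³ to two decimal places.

2.02 g/cm³

Porosity at depth: phi = 0.48·exp(−0.22×0.9) = 0.48×0.8204 = 0.3938
Bulk density: ρ_b = (1−phi)ρ_g + phi·ρ_f = 0.6062×2.64 + 0.3938×1.06
       = 1.600 + 0.417 = 2.018 g/cm³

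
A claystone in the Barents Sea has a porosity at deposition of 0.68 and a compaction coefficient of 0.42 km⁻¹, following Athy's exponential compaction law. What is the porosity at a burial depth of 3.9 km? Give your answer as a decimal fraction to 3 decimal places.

phi = phi₀·exp(−β·z) = 0.68 × exp(−0.42 × 3.9) = 0.68 × exp(−1.638)
  = 0.68 × 0.1944 = 0.1322

0.132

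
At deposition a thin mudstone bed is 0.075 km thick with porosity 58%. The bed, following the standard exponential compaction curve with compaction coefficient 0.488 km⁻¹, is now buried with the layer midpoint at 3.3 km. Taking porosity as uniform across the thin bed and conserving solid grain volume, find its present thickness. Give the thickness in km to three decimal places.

0.036 km

Porosity at 3.3 km: φ = 0.58·exp(−0.488×3.3) = 0.1159
Solid-volume conservation: h(1−φ) = h₀(1−φ₀) ⇒ h = h₀·(1−φ₀)/(1−φ)
h = 0.075 × (1 − 0.58)/(1 − 0.1159) = 0.075 × 0.4751 = 0.0356 km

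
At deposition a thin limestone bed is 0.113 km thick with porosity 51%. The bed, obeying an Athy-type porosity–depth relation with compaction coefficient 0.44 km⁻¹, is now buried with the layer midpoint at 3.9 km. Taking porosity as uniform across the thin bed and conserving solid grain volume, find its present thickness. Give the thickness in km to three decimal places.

Porosity at 3.9 km: φ = 0.51·exp(−0.44×3.9) = 0.0917
Solid-volume conservation: h(1−φ) = h₀(1−φ₀) ⇒ h = h₀·(1−φ₀)/(1−φ)
h = 0.113 × (1 − 0.51)/(1 − 0.0917) = 0.113 × 0.5395 = 0.0610 km

0.061 km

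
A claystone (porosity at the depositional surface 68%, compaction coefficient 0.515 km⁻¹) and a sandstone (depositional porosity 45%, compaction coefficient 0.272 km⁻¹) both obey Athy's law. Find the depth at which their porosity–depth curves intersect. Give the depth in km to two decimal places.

1.70 km

Set φ₀ₐ e^(−cₐZ) = φ₀ᵦ e^(−cᵦZ) ⇒ ln(φ₀ₐ/φ₀ᵦ) = (cₐ − cᵦ)·Z
Z = ln(0.68/0.45) / (0.515 − 0.272) = 0.4128 / 0.243 = 1.699 km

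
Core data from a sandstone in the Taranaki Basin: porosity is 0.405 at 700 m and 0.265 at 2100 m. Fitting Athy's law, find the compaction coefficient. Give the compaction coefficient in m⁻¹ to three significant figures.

Working in km (1 km = 1000 m; β in km⁻¹ = β in m⁻¹ × 1000):
Athy: n(Z) = n₀ e^(−βZ) ⇒ n₁/n₂ = e^{β(Z₂−Z₁)} ⇒ β = ln(n₁/n₂)/(Z₂−Z₁)
β = ln(0.405/0.265) / (2.1 − 0.7) = ln(1.528) / 1.4 = 0.4242 / 1.4 = 0.303 km⁻¹

0.000303 m⁻¹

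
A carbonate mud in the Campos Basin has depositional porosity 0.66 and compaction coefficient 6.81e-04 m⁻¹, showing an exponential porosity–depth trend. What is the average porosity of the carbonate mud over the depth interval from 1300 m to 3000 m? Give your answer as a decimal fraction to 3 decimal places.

0.161

Working in km (1 km = 1000 m; β in km⁻¹ = β in m⁻¹ × 1000):
⟨phi⟩ = (1/(Z₂−Z₁)) ∫ phi₀ e^(−βZ) dZ = phi₀·(e^(−β·Z₁) − e^(−β·Z₂)) / (β·(Z₂−Z₁))
e^(−0.681×1.3) = 0.4126; e^(−0.681×3) = 0.1296
⟨phi⟩ = 0.66 × (0.4126 − 0.1296) / (0.681 × 1.7) = 0.66 × 0.2444 = 0.1613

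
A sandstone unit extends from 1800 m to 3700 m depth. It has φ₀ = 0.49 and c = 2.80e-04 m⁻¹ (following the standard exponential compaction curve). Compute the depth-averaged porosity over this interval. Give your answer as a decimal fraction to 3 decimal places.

Working in km (1 km = 1000 m; c in km⁻¹ = c in m⁻¹ × 1000):
⟨φ⟩ = (1/(d₂−d₁)) ∫ φ₀ e^(−cd) dd = φ₀·(e^(−c·d₁) − e^(−c·d₂)) / (c·(d₂−d₁))
e^(−0.28×1.8) = 0.6041; e^(−0.28×3.7) = 0.3549
⟨φ⟩ = 0.49 × (0.6041 − 0.3549) / (0.28 × 1.9) = 0.49 × 0.4685 = 0.2296

0.230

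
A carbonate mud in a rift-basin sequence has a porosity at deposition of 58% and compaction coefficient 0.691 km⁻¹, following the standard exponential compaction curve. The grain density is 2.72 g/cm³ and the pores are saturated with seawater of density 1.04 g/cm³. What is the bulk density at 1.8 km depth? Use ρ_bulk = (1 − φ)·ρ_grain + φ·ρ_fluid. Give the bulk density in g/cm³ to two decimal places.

2.44 g/cm³

Porosity at depth: phi = 0.58·exp(−0.691×1.8) = 0.58×0.2883 = 0.1672
Bulk density: ρ_b = (1−phi)ρ_g + phi·ρ_f = 0.8328×2.72 + 0.1672×1.04
       = 2.265 + 0.174 = 2.439 g/cm³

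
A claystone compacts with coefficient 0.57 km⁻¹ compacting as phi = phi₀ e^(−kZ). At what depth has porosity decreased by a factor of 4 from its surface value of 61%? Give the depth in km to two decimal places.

2.43 km

phi/phi₀ = 1/4 ⇒ exp(−k·Z) = 1/4 ⇒ Z = ln(4) / k
Z = 1.3863 / 0.57 = 2.432 km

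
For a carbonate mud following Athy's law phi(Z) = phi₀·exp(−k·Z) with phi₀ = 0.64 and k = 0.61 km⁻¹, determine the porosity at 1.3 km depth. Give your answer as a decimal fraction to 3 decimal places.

0.290

phi = phi₀·exp(−k·Z) = 0.64 × exp(−0.61 × 1.3) = 0.64 × exp(−0.793)
  = 0.64 × 0.4525 = 0.2896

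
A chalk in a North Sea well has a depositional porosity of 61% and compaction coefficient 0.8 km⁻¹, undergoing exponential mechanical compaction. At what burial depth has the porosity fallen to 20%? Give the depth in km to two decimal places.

1.39 km

Invert Athy's law: z = ln(φ₀/φ) / β
z = ln(0.61/0.2) / 0.8 = ln(3.05) / 0.8 = 1.1151 / 0.8 = 1.394 km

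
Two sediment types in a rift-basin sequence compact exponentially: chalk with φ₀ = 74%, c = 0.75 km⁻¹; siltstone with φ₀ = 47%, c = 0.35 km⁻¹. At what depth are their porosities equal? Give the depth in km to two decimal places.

1.13 km

Set φ₀ₐ e^(−cₐz) = φ₀ᵦ e^(−cᵦz) ⇒ ln(φ₀ₐ/φ₀ᵦ) = (cₐ − cᵦ)·z
z = ln(0.74/0.47) / (0.75 − 0.35) = 0.4539 / 0.4 = 1.135 km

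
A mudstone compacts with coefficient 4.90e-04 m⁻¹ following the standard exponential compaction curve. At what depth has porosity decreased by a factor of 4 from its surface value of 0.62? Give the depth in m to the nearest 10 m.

Working in km (1 km = 1000 m; k in km⁻¹ = k in m⁻¹ × 1000):
phi/phi₀ = 1/4 ⇒ exp(−k·d) = 1/4 ⇒ d = ln(4) / k
d = 1.3863 / 0.49 = 2.829 km

2830 m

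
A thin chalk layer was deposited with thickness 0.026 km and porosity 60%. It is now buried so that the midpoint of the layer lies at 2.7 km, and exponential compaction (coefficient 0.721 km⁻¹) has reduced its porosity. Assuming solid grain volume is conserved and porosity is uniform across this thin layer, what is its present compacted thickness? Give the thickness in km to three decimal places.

0.011 km

Porosity at 2.7 km: phi = 0.6·exp(−0.721×2.7) = 0.0856
Solid-volume conservation: h(1−phi) = h₀(1−phi₀) ⇒ h = h₀·(1−phi₀)/(1−phi)
h = 0.026 × (1 − 0.6)/(1 − 0.0856) = 0.026 × 0.4375 = 0.0114 km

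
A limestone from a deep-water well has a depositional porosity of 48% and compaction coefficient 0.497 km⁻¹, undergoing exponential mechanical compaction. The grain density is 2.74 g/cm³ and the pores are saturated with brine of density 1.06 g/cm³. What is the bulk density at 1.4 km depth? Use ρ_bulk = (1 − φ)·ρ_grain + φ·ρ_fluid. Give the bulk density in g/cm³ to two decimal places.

Porosity at depth: phi = 0.48·exp(−0.497×1.4) = 0.48×0.4987 = 0.2394
Bulk density: ρ_b = (1−phi)ρ_g + phi·ρ_f = 0.7606×2.74 + 0.2394×1.06
       = 2.084 + 0.254 = 2.338 g/cm³

2.34 g/cm³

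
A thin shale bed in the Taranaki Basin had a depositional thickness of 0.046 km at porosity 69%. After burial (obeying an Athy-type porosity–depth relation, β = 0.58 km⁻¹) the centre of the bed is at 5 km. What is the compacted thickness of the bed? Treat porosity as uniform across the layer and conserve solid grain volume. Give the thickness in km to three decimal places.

0.015 km

Porosity at 5 km: phi = 0.69·exp(−0.58×5) = 0.0380
Solid-volume conservation: h(1−phi) = h₀(1−phi₀) ⇒ h = h₀·(1−phi₀)/(1−phi)
h = 0.046 × (1 − 0.69)/(1 − 0.0380) = 0.046 × 0.3222 = 0.0148 km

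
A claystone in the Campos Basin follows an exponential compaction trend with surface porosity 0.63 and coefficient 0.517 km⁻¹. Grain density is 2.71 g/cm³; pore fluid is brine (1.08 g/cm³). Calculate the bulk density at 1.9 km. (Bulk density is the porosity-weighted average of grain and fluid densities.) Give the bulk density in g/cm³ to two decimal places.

2.33 g/cm³

Porosity at depth: phi = 0.63·exp(−0.517×1.9) = 0.63×0.3744 = 0.2359
Bulk density: ρ_b = (1−phi)ρ_g + phi·ρ_f = 0.7641×2.71 + 0.2359×1.08
       = 2.071 + 0.255 = 2.325 g/cm³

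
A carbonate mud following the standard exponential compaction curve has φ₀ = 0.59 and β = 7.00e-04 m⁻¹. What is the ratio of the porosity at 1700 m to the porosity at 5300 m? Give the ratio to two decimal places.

12.43

Working in km (1 km = 1000 m; β in km⁻¹ = β in m⁻¹ × 1000):
φ(z₁)/φ(z₂) = e^(−β·z₁)/e^(−β·z₂) = e^{β(z₂−z₁)}
= exp(0.7 × 3.6) = exp(2.52) = 12.4286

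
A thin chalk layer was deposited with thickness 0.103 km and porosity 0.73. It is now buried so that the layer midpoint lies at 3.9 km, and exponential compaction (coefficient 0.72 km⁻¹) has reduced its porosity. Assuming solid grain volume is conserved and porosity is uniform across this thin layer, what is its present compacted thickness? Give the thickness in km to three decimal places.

0.029 km

Porosity at 3.9 km: φ = 0.73·exp(−0.72×3.9) = 0.0440
Solid-volume conservation: h(1−φ) = h₀(1−φ₀) ⇒ h = h₀·(1−φ₀)/(1−φ)
h = 0.103 × (1 − 0.73)/(1 − 0.0440) = 0.103 × 0.2824 = 0.0291 km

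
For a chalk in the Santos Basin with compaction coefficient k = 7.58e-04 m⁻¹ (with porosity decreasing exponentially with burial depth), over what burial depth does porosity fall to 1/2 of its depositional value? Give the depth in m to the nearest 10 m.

910 m

Working in km (1 km = 1000 m; k in km⁻¹ = k in m⁻¹ × 1000):
n/n₀ = 1/2 ⇒ exp(−k·d) = 1/2 ⇒ d = ln(2) / k
d = 0.6931 / 0.758 = 0.914 km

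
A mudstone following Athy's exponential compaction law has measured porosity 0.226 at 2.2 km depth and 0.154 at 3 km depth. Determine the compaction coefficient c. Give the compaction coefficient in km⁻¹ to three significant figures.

Athy: phi(Z) = phi₀ e^(−cZ) ⇒ phi₁/phi₂ = e^{c(Z₂−Z₁)} ⇒ c = ln(phi₁/phi₂)/(Z₂−Z₁)
c = ln(0.226/0.154) / (3 − 2.2) = ln(1.468) / 0.8 = 0.3836 / 0.8 = 0.4795 km⁻¹

0.479 km⁻¹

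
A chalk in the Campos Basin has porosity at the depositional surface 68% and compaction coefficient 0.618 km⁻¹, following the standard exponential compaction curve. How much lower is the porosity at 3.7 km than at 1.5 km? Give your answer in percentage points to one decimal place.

phi(1.5) = 0.68·e^(−0.618×1.5) = 0.2691
phi(3.7) = 0.68·e^(−0.618×3.7) = 0.0691
Δphi = 0.2691 − 0.0691 = 0.2000

20.0 percentage points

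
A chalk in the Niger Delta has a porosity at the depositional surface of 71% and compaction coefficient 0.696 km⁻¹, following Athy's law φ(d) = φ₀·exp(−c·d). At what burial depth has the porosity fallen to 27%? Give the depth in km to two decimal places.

1.39 km

Invert Athy's law: d = ln(φ₀/φ) / c
d = ln(0.71/0.27) / 0.696 = ln(2.63) / 0.696 = 0.9668 / 0.696 = 1.389 km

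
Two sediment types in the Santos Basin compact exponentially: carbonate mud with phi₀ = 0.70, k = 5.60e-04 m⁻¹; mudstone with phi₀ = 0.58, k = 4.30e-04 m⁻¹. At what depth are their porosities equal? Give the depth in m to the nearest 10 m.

1450 m

Working in km (1 km = 1000 m; k in km⁻¹ = k in m⁻¹ × 1000):
Set phi₀ₐ e^(−kₐz) = phi₀ᵦ e^(−kᵦz) ⇒ ln(phi₀ₐ/phi₀ᵦ) = (kₐ − kᵦ)·z
z = ln(0.7/0.58) / (0.56 − 0.43) = 0.1881 / 0.13 = 1.447 km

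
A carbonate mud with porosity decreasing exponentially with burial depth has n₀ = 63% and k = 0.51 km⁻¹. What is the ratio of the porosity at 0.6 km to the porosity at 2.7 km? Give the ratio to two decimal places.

n(Z₁)/n(Z₂) = e^(−k·Z₁)/e^(−k·Z₂) = e^{k(Z₂−Z₁)}
= exp(0.51 × 2.1) = exp(1.071) = 2.9183

2.92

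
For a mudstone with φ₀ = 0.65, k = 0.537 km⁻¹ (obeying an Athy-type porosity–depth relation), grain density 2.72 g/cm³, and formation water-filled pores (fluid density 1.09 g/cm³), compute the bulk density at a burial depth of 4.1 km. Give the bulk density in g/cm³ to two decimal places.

2.60 g/cm³

Porosity at depth: φ = 0.65·exp(−0.537×4.1) = 0.65×0.1106 = 0.0719
Bulk density: ρ_b = (1−φ)ρ_g + φ·ρ_f = 0.9281×2.72 + 0.0719×1.09
       = 2.524 + 0.078 = 2.603 g/cm³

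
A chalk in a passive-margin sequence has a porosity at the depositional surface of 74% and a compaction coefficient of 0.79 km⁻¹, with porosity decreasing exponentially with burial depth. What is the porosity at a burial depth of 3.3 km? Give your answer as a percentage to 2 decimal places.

φ = φ₀·exp(−c·Z) = 0.74 × exp(−0.79 × 3.3) = 0.74 × exp(−2.607)
  = 0.74 × 0.0738 = 0.0546

5.46%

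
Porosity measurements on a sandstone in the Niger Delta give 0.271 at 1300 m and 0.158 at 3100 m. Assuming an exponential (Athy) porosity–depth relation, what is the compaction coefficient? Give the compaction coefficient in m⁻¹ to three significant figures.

0.000300 m⁻¹

Working in km (1 km = 1000 m; k in km⁻¹ = k in m⁻¹ × 1000):
Athy: n(z) = n₀ e^(−kz) ⇒ n₁/n₂ = e^{k(z₂−z₁)} ⇒ k = ln(n₁/n₂)/(z₂−z₁)
k = ln(0.271/0.158) / (3.1 − 1.3) = ln(1.715) / 1.8 = 0.5395 / 1.8 = 0.2997 km⁻¹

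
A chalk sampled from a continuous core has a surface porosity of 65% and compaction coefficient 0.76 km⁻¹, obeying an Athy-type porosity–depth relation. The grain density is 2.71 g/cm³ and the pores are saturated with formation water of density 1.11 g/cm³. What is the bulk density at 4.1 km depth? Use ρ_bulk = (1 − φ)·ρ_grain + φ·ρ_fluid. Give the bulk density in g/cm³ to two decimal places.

2.66 g/cm³

Porosity at depth: φ = 0.65·exp(−0.76×4.1) = 0.65×0.0443 = 0.0288
Bulk density: ρ_b = (1−φ)ρ_g + φ·ρ_f = 0.9712×2.71 + 0.0288×1.11
       = 2.632 + 0.032 = 2.664 g/cm³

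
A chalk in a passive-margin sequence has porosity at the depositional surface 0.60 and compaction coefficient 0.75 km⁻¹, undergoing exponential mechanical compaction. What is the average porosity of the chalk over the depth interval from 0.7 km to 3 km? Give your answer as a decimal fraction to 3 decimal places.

0.169

⟨φ⟩ = (1/(z₂−z₁)) ∫ φ₀ e^(−cz) dz = φ₀·(e^(−c·z₁) − e^(−c·z₂)) / (c·(z₂−z₁))
e^(−0.75×0.7) = 0.5916; e^(−0.75×3) = 0.1054
⟨φ⟩ = 0.6 × (0.5916 − 0.1054) / (0.75 × 2.3) = 0.6 × 0.2818 = 0.1691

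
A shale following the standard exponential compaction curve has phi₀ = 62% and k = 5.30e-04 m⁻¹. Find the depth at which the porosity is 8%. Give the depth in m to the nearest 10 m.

3860 m

Working in km (1 km = 1000 m; k in km⁻¹ = k in m⁻¹ × 1000):
Invert Athy's law: z = ln(phi₀/phi) / k
z = ln(0.62/0.08) / 0.53 = ln(7.75) / 0.53 = 2.0477 / 0.53 = 3.864 km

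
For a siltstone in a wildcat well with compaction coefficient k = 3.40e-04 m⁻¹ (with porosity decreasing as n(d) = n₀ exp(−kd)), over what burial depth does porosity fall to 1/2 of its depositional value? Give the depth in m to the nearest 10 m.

2040 m

Working in km (1 km = 1000 m; k in km⁻¹ = k in m⁻¹ × 1000):
n/n₀ = 1/2 ⇒ exp(−k·d) = 1/2 ⇒ d = ln(2) / k
d = 0.6931 / 0.34 = 2.039 km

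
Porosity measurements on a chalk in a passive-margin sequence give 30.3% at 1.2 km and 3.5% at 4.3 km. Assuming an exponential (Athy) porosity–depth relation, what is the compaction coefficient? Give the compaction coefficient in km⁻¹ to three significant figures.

0.696 km⁻¹

Athy: n(Z) = n₀ e^(−βZ) ⇒ n₁/n₂ = e^{β(Z₂−Z₁)} ⇒ β = ln(n₁/n₂)/(Z₂−Z₁)
β = ln(0.303/0.035) / (4.3 − 1.2) = ln(8.657) / 3.1 = 2.1584 / 3.1 = 0.6963 km⁻¹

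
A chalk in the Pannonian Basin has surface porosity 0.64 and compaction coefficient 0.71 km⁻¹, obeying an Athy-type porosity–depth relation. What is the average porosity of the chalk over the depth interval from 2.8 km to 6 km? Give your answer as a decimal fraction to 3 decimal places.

0.035

⟨phi⟩ = (1/(d₂−d₁)) ∫ phi₀ e^(−βd) dd = phi₀·(e^(−β·d₁) − e^(−β·d₂)) / (β·(d₂−d₁))
e^(−0.71×2.8) = 0.1370; e^(−0.71×6) = 0.0141
⟨phi⟩ = 0.64 × (0.1370 − 0.0141) / (0.71 × 3.2) = 0.64 × 0.0541 = 0.0346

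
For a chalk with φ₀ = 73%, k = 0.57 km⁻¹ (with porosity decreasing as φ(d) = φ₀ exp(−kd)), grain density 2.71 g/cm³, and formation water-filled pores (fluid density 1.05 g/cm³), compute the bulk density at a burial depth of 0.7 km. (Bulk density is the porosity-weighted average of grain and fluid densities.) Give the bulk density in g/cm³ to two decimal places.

Porosity at depth: φ = 0.73·exp(−0.57×0.7) = 0.73×0.6710 = 0.4898
Bulk density: ρ_b = (1−φ)ρ_g + φ·ρ_f = 0.5102×2.71 + 0.4898×1.05
       = 1.383 + 0.514 = 1.897 g/cm³

1.90 g/cm³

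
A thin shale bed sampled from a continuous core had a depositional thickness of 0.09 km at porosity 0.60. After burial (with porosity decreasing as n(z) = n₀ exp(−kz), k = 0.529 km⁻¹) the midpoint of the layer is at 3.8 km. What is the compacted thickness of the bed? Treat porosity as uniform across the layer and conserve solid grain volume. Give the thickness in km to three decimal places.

0.039 km

Porosity at 3.8 km: n = 0.6·exp(−0.529×3.8) = 0.0804
Solid-volume conservation: h(1−n) = h₀(1−n₀) ⇒ h = h₀·(1−n₀)/(1−n)
h = 0.09 × (1 − 0.6)/(1 − 0.0804) = 0.09 × 0.4350 = 0.0391 km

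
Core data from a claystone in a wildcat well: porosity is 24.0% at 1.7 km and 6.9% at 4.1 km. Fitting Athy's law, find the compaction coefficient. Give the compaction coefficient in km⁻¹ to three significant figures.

Athy: n(Z) = n₀ e^(−kZ) ⇒ n₁/n₂ = e^{k(Z₂−Z₁)} ⇒ k = ln(n₁/n₂)/(Z₂−Z₁)
k = ln(0.24/0.069) / (4.1 − 1.7) = ln(3.478) / 2.4 = 1.2465 / 2.4 = 0.5194 km⁻¹

0.519 km⁻¹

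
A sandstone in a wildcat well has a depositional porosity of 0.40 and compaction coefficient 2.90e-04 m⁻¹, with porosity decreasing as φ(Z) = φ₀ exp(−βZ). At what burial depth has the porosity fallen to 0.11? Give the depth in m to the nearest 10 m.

4450 m

Working in km (1 km = 1000 m; β in km⁻¹ = β in m⁻¹ × 1000):
Invert Athy's law: Z = ln(φ₀/φ) / β
Z = ln(0.4/0.11) / 0.29 = ln(3.636) / 0.29 = 1.2910 / 0.29 = 4.452 km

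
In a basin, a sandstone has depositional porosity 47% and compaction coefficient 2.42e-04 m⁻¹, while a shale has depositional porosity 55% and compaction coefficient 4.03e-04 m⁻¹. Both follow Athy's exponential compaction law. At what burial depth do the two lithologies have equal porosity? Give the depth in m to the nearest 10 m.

980 m

Working in km (1 km = 1000 m; β in km⁻¹ = β in m⁻¹ × 1000):
Set φ₀ₐ e^(−βₐd) = φ₀ᵦ e^(−βᵦd) ⇒ ln(φ₀ₐ/φ₀ᵦ) = (βₐ − βᵦ)·d
d = ln(0.47/0.55) / (0.242 − 0.403) = -0.1572 / -0.161 = 0.976 km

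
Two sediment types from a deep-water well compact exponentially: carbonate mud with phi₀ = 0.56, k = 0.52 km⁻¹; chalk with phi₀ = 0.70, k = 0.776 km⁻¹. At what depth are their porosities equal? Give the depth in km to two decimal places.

Set phi₀ₐ e^(−kₐZ) = phi₀ᵦ e^(−kᵦZ) ⇒ ln(phi₀ₐ/phi₀ᵦ) = (kₐ − kᵦ)·Z
Z = ln(0.56/0.7) / (0.52 − 0.776) = -0.2231 / -0.256 = 0.872 km

0.87 km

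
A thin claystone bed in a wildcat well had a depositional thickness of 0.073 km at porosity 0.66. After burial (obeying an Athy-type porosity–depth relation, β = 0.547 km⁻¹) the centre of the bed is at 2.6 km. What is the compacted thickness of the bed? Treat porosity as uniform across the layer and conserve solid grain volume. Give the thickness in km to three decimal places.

0.030 km

Porosity at 2.6 km: φ = 0.66·exp(−0.547×2.6) = 0.1592
Solid-volume conservation: h(1−φ) = h₀(1−φ₀) ⇒ h = h₀·(1−φ₀)/(1−φ)
h = 0.073 × (1 − 0.66)/(1 − 0.1592) = 0.073 × 0.4044 = 0.0295 km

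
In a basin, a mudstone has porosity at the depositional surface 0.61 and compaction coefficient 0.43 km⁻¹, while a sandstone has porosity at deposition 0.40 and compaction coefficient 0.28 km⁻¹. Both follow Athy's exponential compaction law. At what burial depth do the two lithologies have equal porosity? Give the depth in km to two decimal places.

2.81 km

Set n₀ₐ e^(−βₐz) = n₀ᵦ e^(−βᵦz) ⇒ ln(n₀ₐ/n₀ᵦ) = (βₐ − βᵦ)·z
z = ln(0.61/0.4) / (0.43 − 0.28) = 0.4220 / 0.15 = 2.813 km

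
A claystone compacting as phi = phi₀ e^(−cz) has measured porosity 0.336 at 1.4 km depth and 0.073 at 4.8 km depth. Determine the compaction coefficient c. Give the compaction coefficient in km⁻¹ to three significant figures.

0.449 km⁻¹

Athy: phi(z) = phi₀ e^(−cz) ⇒ phi₁/phi₂ = e^{c(z₂−z₁)} ⇒ c = ln(phi₁/phi₂)/(z₂−z₁)
c = ln(0.336/0.073) / (4.8 − 1.4) = ln(4.603) / 3.4 = 1.5267 / 3.4 = 0.449 km⁻¹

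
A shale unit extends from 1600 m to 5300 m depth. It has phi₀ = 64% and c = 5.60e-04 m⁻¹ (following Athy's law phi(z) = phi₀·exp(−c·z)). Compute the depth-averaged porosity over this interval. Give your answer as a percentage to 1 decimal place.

Working in km (1 km = 1000 m; c in km⁻¹ = c in m⁻¹ × 1000):
⟨phi⟩ = (1/(z₂−z₁)) ∫ phi₀ e^(−cz) dz = phi₀·(e^(−c·z₁) − e^(−c·z₂)) / (c·(z₂−z₁))
e^(−0.56×1.6) = 0.4082; e^(−0.56×5.3) = 0.0514
⟨phi⟩ = 0.64 × (0.4082 − 0.0514) / (0.56 × 3.7) = 0.64 × 0.1722 = 0.1102

11.0%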